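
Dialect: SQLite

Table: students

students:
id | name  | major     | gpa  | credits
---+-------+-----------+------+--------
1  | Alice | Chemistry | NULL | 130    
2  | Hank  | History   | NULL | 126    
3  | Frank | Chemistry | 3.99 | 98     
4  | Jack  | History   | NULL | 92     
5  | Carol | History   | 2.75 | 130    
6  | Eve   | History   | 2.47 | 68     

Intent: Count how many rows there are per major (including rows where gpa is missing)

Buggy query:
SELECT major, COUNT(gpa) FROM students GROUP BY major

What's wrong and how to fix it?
Bug: COUNT(gpa) skips NULLs, so groups with missing gpa are undercounted

Fix: Replace COUNT(gpa) with COUNT(*)

Corrected query:
SELECT major, COUNT(*) FROM students GROUP BY major

Result:
major     | COUNT(*)
----------+---------
Chemistry | 2       
History   | 4       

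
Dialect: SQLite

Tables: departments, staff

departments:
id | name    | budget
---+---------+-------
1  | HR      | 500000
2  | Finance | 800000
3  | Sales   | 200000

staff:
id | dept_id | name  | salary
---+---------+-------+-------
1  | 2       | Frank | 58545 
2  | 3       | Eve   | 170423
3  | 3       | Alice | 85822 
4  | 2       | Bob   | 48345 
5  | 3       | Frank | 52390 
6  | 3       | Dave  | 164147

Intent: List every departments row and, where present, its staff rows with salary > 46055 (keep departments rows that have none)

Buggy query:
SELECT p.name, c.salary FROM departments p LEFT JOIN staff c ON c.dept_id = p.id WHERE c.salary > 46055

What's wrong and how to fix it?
Bug: A WHERE condition on the right-hand table after LEFT JOIN drops unmatched parents

Fix: Put 'c.salary > 46055' in the JOIN's ON clause instead of WHERE

Corrected query:
SELECT p.name, c.salary FROM departments p LEFT JOIN staff c ON c.dept_id = p.id AND c.salary > 46055

Result:
name    | salary
--------+-------
HR      | NULL  
Finance | 48345 
Finance | 58545 
Sales   | 52390 
Sales   | 85822 
Sales   | 164147
Sales   | 170423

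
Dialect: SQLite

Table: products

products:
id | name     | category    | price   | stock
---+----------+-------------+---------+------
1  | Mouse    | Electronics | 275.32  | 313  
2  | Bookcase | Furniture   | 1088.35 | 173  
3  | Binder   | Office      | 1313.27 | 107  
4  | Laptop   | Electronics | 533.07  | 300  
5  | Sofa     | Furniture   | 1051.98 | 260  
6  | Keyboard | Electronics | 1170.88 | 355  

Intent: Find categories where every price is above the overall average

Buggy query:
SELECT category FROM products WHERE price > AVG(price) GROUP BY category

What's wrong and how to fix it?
Bug: AVG() is an aggregate; it can't sit directly in WHERE

Fix: Use a subquery for AVG and a HAVING MIN(...) filter so the condition holds for every row in the group

Corrected query:
SELECT category FROM products GROUP BY category HAVING MIN(price) > (SELECT AVG(price) FROM products)

Result:
category 
---------
Furniture
Office   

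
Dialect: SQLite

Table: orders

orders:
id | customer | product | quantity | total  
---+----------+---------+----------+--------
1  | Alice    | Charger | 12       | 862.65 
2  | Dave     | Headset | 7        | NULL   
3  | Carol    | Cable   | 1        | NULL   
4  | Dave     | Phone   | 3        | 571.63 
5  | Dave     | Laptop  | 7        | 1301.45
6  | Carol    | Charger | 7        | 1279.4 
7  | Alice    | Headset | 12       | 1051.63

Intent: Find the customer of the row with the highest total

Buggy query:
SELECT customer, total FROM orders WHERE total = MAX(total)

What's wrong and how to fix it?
Bug: MAX(total) is an aggregate and cannot be used directly in WHERE

Fix: Use a subquery: WHERE total = (SELECT MAX(total) FROM orders)

Corrected query:
SELECT customer, total FROM orders WHERE total = (SELECT MAX(total) FROM orders)

Result:
customer | total  
---------+--------
Dave     | 1301.45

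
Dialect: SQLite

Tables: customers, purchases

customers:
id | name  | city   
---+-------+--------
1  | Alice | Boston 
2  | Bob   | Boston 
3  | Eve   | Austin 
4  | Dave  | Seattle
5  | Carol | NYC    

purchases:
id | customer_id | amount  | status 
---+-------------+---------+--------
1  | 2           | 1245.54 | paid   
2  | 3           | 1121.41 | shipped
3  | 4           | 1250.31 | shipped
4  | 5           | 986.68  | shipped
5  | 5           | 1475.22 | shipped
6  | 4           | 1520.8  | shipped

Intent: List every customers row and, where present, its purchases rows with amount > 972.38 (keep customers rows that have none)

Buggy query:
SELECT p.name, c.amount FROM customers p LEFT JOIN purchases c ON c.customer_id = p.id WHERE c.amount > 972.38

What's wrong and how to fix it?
Bug: Filtering c.amount in WHERE discards the NULL rows produced by LEFT JOIN, turning it into an inner join

Fix: Put 'c.amount > 972.38' in the JOIN's ON clause instead of WHERE

Corrected query:
SELECT p.name, c.amount FROM customers p LEFT JOIN purchases c ON c.customer_id = p.id AND c.amount > 972.38

Result:
name  | amount 
------+--------
Alice | NULL   
Bob   | 1245.54
Eve   | 1121.41
Dave  | 1250.31
Dave  | 1520.8 
Carol | 986.68 
Carol | 1475.22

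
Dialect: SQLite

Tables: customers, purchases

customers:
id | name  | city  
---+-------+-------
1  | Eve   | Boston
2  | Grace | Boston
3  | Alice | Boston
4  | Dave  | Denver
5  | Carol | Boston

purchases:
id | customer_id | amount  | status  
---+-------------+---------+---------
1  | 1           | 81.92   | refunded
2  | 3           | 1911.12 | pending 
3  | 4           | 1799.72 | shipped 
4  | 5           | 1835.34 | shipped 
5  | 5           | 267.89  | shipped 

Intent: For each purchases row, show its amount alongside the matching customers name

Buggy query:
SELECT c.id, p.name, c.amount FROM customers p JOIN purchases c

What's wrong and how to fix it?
Bug: JOIN with no ON clause produces a cartesian product; every purchases row pairs with every customers row

Fix: Specify the join condition linking the foreign key to the parent id

Corrected query:
SELECT c.id, p.name, c.amount FROM customers p JOIN purchases c ON c.customer_id = p.id

Result:
id | name  | amount 
---+-------+--------
1  | Eve   | 81.92  
2  | Alice | 1911.12
3  | Dave  | 1799.72
4  | Carol | 1835.34
5  | Carol | 267.89 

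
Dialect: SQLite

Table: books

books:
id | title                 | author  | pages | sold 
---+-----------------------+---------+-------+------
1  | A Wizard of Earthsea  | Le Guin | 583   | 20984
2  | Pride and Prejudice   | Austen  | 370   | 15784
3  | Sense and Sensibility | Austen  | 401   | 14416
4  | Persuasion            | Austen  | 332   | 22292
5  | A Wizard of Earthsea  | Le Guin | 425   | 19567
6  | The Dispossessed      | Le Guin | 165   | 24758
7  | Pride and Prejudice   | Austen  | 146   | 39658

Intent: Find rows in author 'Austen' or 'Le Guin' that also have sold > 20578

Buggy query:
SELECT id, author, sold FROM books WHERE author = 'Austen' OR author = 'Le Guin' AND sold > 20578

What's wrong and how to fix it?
Bug: AND binds tighter than OR, so this parses as author = 'Austen' OR (author = 'Le Guin' AND sold > 20578)

Fix: Group the OR with parentheses (or use IN), then AND the threshold

Corrected query:
SELECT id, author, sold FROM books WHERE (author = 'Austen' OR author = 'Le Guin') AND sold > 20578

Result:
id | author  | sold 
---+---------+------
1  | Le Guin | 20984
4  | Austen  | 22292
6  | Le Guin | 24758
7  | Austen  | 39658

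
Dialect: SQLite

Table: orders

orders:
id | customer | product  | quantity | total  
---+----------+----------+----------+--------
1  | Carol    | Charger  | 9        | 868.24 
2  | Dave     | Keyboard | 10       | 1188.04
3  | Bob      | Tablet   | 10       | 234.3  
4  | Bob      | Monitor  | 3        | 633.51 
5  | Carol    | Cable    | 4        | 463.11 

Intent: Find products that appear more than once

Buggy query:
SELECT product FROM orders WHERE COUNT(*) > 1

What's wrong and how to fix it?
Bug: COUNT(*) is an aggregate and cannot be used in WHERE

Fix: GROUP BY product, then filter groups with HAVING COUNT(*) > 1

Corrected query:
SELECT product FROM orders GROUP BY product HAVING COUNT(*) > 1

Result:
(no rows)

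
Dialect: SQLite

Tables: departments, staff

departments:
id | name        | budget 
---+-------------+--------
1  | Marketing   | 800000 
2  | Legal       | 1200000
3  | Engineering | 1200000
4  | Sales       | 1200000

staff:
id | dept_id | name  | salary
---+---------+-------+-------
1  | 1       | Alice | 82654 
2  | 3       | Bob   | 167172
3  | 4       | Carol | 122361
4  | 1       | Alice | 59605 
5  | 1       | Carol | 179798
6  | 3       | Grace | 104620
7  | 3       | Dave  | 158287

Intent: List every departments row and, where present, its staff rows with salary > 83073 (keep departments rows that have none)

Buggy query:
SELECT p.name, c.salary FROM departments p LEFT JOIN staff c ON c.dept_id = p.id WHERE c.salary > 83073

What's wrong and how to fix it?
Bug: A WHERE condition on the right-hand table after LEFT JOIN drops unmatched parents

Fix: Put 'c.salary > 83073' in the JOIN's ON clause instead of WHERE

Corrected query:
SELECT p.name, c.salary FROM departments p LEFT JOIN staff c ON c.dept_id = p.id AND c.salary > 83073

Result:
name        | salary
------------+-------
Marketing   | 179798
Legal       | NULL  
Engineering | 104620
Engineering | 158287
Engineering | 167172
Sales       | 122361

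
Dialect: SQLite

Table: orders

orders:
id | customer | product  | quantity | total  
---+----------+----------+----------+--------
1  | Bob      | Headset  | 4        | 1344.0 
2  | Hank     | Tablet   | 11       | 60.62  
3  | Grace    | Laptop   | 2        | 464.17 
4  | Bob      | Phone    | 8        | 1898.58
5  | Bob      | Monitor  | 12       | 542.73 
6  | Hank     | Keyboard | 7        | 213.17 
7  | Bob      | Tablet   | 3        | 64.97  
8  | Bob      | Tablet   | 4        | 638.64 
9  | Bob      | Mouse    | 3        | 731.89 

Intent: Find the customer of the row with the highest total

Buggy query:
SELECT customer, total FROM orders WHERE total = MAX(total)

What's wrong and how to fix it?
Bug: WHERE is evaluated per row; an aggregate over the whole table isn't defined there

Fix: Wrap MAX in a scalar subquery so WHERE compares against a single value

Corrected query:
SELECT customer, total FROM orders WHERE total = (SELECT MAX(total) FROM orders)

Result:
customer | total  
---------+--------
Bob      | 1898.58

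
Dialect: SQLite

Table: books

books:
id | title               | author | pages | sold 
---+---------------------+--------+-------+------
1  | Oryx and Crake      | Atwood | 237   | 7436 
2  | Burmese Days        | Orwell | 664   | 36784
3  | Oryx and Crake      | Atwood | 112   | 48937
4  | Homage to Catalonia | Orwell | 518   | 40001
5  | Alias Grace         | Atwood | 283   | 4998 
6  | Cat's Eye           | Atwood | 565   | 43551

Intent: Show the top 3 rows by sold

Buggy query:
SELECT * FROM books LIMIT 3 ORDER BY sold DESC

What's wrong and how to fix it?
Bug: ORDER BY cannot follow LIMIT; LIMIT is the final clause

Fix: Swap the clauses: ORDER BY first, then LIMIT

Corrected query:
SELECT * FROM books ORDER BY sold DESC LIMIT 3

Result:
id | title               | author | pages | sold 
---+---------------------+--------+-------+------
3  | Oryx and Crake      | Atwood | 112   | 48937
6  | Cat's Eye           | Atwood | 565   | 43551
4  | Homage to Catalonia | Orwell | 518   | 40001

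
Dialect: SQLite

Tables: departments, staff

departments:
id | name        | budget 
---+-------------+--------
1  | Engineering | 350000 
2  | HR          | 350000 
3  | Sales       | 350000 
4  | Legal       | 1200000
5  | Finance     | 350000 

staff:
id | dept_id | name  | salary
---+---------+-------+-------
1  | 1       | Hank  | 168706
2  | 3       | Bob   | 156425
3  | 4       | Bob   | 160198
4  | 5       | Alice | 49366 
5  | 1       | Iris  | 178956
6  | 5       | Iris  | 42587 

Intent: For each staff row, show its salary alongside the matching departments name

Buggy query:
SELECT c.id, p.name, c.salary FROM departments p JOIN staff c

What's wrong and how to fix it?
Bug: Missing join condition: each staff row is matched to all departments rows instead of just its own

Fix: Add ON c.dept_id = p.id to the JOIN

Corrected query:
SELECT c.id, p.name, c.salary FROM departments p JOIN staff c ON c.dept_id = p.id

Result:
id | name        | salary
---+-------------+-------
1  | Engineering | 168706
2  | Sales       | 156425
3  | Legal       | 160198
4  | Finance     | 49366 
5  | Engineering | 178956
6  | Finance     | 42587 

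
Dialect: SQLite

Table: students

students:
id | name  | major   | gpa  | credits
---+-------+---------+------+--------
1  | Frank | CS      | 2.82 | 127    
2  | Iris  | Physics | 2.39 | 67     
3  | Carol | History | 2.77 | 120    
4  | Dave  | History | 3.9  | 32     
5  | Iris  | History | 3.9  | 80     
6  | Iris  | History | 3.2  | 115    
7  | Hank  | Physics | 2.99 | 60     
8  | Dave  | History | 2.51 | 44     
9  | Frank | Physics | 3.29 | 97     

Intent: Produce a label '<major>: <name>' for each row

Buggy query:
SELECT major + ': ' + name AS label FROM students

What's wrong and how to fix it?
Bug: SQLite uses || for string concatenation; + coerces text to numbers (yielding 0)

Fix: Use the || operator for string concatenation

Corrected query:
SELECT major || ': ' || name AS label FROM students

Result:
label         
--------------
CS: Frank     
Physics: Iris 
History: Carol
History: Dave 
History: Iris 
History: Iris 
Physics: Hank 
History: Dave 
Physics: Frank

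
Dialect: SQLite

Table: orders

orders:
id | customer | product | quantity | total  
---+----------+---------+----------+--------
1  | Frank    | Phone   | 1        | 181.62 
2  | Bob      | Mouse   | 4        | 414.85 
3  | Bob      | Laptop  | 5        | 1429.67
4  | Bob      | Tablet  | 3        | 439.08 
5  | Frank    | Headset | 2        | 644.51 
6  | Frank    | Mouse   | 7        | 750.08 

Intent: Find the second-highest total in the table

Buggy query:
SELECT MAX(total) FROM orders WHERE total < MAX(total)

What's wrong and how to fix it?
Bug: The inner MAX is an aggregate inside WHERE, which is not allowed

Fix: Compute the overall MAX in a subquery, then take MAX of rows below it

Corrected query:
SELECT MAX(total) FROM orders WHERE total < (SELECT MAX(total) FROM orders)

Result:
MAX(total)
----------
750.08    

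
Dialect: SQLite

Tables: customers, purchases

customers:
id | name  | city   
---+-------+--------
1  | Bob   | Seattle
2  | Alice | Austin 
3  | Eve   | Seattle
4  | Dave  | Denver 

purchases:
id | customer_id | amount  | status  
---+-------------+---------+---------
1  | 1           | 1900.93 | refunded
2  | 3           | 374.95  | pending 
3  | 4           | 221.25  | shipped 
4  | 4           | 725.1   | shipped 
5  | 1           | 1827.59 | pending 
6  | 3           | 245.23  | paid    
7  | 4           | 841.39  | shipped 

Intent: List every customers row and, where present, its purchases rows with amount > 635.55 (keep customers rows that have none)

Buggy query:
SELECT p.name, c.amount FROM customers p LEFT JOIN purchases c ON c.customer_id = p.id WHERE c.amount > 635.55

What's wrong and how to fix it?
Bug: Filtering c.amount in WHERE discards the NULL rows produced by LEFT JOIN, turning it into an inner join

Fix: Move the right-table condition into the ON clause so unmatched parents are kept

Corrected query:
SELECT p.name, c.amount FROM customers p LEFT JOIN purchases c ON c.customer_id = p.id AND c.amount > 635.55

Result:
name  | amount 
------+--------
Bob   | 1827.59
Bob   | 1900.93
Alice | NULL   
Eve   | NULL   
Dave  | 725.1  
Dave  | 841.39 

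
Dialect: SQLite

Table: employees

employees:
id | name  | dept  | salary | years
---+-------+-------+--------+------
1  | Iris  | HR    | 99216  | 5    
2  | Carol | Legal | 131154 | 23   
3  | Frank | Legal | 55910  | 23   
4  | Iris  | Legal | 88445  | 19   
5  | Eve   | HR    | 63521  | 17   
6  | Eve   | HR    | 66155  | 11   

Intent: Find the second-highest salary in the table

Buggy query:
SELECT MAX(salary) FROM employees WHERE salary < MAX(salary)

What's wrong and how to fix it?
Bug: The inner MAX is an aggregate inside WHERE, which is not allowed

Fix: Compute the overall MAX in a subquery, then take MAX of rows below it

Corrected query:
SELECT MAX(salary) FROM employees WHERE salary < (SELECT MAX(salary) FROM employees)

Result:
MAX(salary)
-----------
99216      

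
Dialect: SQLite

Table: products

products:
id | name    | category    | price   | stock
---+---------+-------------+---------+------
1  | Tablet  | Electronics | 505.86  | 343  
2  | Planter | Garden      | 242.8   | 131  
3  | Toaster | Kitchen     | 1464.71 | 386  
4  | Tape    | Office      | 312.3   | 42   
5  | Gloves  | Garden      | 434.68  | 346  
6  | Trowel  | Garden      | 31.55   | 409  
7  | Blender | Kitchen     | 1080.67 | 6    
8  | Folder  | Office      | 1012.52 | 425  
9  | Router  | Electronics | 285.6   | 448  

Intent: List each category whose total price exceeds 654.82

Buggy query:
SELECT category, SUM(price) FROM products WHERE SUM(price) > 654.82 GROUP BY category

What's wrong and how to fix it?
Bug: Aggregate functions cannot appear in a WHERE clause

Fix: Move the aggregate condition to a HAVING clause

Corrected query:
SELECT category, SUM(price) FROM products GROUP BY category HAVING SUM(price) > 654.82

Result:
category    | SUM(price)
------------+-----------
Electronics | 791.46    
Garden      | 709.03    
Kitchen     | 2545.38   
Office      | 1324.82   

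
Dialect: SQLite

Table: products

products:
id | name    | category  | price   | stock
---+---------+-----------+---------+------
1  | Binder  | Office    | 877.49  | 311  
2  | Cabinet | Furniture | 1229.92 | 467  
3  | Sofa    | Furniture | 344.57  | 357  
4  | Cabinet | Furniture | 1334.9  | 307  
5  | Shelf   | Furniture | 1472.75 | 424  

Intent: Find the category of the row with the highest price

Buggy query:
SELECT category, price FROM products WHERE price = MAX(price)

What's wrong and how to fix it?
Bug: WHERE is evaluated per row; an aggregate over the whole table isn't defined there

Fix: Use a subquery: WHERE price = (SELECT MAX(price) FROM products)

Corrected query:
SELECT category, price FROM products WHERE price = (SELECT MAX(price) FROM products)

Result:
category  | price  
----------+--------
Furniture | 1472.75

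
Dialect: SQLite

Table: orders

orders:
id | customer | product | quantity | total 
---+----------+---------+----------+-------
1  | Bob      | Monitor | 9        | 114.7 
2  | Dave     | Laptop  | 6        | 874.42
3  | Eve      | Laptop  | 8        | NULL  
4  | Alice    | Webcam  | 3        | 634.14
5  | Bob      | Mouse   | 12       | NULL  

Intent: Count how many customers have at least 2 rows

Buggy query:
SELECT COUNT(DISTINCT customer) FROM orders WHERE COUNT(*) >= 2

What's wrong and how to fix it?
Bug: COUNT(*) cannot appear in WHERE; the per-group count doesn't exist yet

Fix: Group first with HAVING COUNT(*) >= 2, then COUNT the resulting groups

Corrected query:
SELECT COUNT(*) FROM (SELECT customer FROM orders GROUP BY customer HAVING COUNT(*) >= 2)

Result:
COUNT(*)
--------
1       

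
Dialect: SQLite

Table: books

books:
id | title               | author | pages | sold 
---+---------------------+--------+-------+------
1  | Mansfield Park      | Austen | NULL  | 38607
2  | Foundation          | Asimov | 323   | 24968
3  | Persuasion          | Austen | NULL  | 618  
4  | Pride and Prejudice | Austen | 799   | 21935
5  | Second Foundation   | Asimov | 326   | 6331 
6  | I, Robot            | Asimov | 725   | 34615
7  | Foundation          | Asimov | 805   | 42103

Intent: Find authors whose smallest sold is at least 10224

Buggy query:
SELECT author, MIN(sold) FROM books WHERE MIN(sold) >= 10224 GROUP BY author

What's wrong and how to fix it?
Bug: MIN() in WHERE is a misuse of aggregate

Fix: Replace WHERE with HAVING after the GROUP BY

Corrected query:
SELECT author, MIN(sold) FROM books GROUP BY author HAVING MIN(sold) >= 10224

Result:
(no rows)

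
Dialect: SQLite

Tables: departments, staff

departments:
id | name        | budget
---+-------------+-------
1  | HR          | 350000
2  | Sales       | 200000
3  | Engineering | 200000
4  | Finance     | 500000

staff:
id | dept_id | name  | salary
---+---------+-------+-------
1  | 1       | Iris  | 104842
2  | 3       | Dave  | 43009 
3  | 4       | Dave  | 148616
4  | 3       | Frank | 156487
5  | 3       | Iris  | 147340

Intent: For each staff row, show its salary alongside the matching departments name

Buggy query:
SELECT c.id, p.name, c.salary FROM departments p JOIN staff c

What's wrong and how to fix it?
Bug: JOIN with no ON clause produces a cartesian product; every staff row pairs with every departments row

Fix: Add ON c.dept_id = p.id to the JOIN

Corrected query:
SELECT c.id, p.name, c.salary FROM departments p JOIN staff c ON c.dept_id = p.id

Result:
id | name        | salary
---+-------------+-------
1  | HR          | 104842
2  | Engineering | 43009 
3  | Finance     | 148616
4  | Engineering | 156487
5  | Engineering | 147340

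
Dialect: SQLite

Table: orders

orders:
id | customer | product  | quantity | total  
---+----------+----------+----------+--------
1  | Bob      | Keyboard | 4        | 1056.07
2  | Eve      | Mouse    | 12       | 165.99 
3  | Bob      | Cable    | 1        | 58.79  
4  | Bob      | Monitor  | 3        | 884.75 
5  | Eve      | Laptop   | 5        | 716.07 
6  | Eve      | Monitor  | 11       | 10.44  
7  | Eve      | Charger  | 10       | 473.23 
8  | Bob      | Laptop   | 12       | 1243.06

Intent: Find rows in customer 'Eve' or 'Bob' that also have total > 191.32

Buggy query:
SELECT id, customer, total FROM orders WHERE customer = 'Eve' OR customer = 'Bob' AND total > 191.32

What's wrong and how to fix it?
Bug: AND binds tighter than OR, so this parses as customer = 'Eve' OR (customer = 'Bob' AND total > 191.32)

Fix: Group the OR with parentheses (or use IN), then AND the threshold

Corrected query:
SELECT id, customer, total FROM orders WHERE (customer = 'Eve' OR customer = 'Bob') AND total > 191.32

Result:
id | customer | total  
---+----------+--------
1  | Bob      | 1056.07
4  | Bob      | 884.75 
5  | Eve      | 716.07 
7  | Eve      | 473.23 
8  | Bob      | 1243.06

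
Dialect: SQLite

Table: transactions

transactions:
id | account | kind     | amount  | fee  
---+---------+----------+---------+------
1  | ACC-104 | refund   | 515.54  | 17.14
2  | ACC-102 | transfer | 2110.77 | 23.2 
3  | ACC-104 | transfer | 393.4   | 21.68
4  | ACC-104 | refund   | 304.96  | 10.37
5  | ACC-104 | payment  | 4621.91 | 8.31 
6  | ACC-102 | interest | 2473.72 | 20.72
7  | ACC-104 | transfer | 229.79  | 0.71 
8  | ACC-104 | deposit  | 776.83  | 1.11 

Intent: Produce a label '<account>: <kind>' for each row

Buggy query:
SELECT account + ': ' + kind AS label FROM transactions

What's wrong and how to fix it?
Bug: '+' is numeric addition; on text columns SQLite converts them to 0 instead of concatenating

Fix: Use the || operator for string concatenation

Corrected query:
SELECT account || ': ' || kind AS label FROM transactions

Result:
label            
-----------------
ACC-104: refund  
ACC-102: transfer
ACC-104: transfer
ACC-104: refund  
ACC-104: payment 
ACC-102: interest
ACC-104: transfer
ACC-104: deposit 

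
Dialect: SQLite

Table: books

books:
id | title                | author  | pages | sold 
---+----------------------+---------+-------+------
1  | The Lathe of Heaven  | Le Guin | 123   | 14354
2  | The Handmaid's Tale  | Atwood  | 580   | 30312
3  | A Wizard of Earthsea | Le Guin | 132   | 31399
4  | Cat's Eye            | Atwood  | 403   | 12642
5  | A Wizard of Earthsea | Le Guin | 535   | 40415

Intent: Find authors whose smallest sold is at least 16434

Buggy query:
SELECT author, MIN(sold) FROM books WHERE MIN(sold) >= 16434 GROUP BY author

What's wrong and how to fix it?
Bug: MIN() in WHERE is a misuse of aggregate

Fix: Replace WHERE with HAVING after the GROUP BY

Corrected query:
SELECT author, MIN(sold) FROM books GROUP BY author HAVING MIN(sold) >= 16434

Result:
(no rows)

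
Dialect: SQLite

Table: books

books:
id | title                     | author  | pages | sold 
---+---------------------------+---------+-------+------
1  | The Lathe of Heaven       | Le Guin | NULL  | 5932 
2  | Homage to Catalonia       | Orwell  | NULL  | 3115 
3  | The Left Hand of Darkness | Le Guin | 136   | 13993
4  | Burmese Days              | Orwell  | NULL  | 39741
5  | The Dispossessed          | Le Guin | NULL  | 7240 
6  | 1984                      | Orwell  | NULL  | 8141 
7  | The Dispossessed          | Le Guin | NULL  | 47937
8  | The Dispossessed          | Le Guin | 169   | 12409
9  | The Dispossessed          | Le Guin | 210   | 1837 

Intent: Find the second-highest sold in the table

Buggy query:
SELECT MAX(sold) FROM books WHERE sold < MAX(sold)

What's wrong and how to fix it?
Bug: MAX(sold) on the right of the comparison is an aggregate-in-WHERE error

Fix: Compute the overall MAX in a subquery, then take MAX of rows below it

Corrected query:
SELECT MAX(sold) FROM books WHERE sold < (SELECT MAX(sold) FROM books)

Result:
MAX(sold)
---------
39741    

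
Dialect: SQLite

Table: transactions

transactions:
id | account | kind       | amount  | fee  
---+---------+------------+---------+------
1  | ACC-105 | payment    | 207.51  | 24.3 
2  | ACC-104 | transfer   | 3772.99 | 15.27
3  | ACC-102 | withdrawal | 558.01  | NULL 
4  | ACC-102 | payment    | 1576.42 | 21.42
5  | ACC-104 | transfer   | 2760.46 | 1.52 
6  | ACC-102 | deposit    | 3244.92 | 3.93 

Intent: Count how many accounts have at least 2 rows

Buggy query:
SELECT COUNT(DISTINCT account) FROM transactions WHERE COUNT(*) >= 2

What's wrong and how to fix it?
Bug: COUNT(*) cannot appear in WHERE; the per-group count doesn't exist yet

Fix: Group first with HAVING COUNT(*) >= 2, then COUNT the resulting groups

Corrected query:
SELECT COUNT(*) FROM (SELECT account FROM transactions GROUP BY account HAVING COUNT(*) >= 2)

Result:
COUNT(*)
--------
2       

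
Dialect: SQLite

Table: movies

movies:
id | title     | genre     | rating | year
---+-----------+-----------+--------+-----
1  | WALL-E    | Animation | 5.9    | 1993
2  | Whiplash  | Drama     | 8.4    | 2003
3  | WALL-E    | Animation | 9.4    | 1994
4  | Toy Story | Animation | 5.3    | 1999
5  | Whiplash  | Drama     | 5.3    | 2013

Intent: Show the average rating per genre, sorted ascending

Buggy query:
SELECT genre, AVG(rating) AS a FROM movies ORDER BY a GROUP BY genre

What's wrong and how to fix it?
Bug: ORDER BY appears before GROUP BY; SQL clause order requires GROUP BY first

Fix: Move ORDER BY to the end, after GROUP BY

Corrected query:
SELECT genre, AVG(rating) AS a FROM movies GROUP BY genre ORDER BY a

Result:
genre     | a       
----------+---------
Drama     | 6.85    
Animation | 6.866667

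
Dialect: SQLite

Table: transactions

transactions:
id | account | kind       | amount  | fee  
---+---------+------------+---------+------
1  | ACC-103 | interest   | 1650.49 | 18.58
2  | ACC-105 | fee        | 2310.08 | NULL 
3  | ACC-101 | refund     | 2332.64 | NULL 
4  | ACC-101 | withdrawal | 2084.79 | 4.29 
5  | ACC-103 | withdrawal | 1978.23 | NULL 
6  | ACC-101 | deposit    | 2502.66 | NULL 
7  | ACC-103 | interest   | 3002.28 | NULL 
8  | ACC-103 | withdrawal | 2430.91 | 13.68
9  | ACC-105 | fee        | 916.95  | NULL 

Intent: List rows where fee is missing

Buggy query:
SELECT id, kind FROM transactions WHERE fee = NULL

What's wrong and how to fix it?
Bug: '= NULL' is always unknown in SQL three-valued logic, so no rows match

Fix: Use IS NULL to test for NULL

Corrected query:
SELECT id, kind FROM transactions WHERE fee IS NULL

Result:
id | kind      
---+-----------
2  | fee       
3  | refund    
5  | withdrawal
6  | deposit   
7  | interest  
9  | fee       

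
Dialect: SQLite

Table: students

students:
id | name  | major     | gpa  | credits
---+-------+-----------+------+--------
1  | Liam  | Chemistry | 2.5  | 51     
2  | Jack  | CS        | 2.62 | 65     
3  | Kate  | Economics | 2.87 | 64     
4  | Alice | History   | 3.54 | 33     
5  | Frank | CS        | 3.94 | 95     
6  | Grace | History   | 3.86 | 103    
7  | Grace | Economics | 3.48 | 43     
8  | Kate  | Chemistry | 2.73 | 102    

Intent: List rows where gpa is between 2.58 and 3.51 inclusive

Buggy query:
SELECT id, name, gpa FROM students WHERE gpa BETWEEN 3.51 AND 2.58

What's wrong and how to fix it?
Bug: The bounds are reversed; BETWEEN a AND b requires a <= b to match anything

Fix: Swap the bounds so the smaller value comes first

Corrected query:
SELECT id, name, gpa FROM students WHERE gpa BETWEEN 2.58 AND 3.51

Result:
id | name  | gpa 
---+-------+-----
2  | Jack  | 2.62
3  | Kate  | 2.87
7  | Grace | 3.48
8  | Kate  | 2.73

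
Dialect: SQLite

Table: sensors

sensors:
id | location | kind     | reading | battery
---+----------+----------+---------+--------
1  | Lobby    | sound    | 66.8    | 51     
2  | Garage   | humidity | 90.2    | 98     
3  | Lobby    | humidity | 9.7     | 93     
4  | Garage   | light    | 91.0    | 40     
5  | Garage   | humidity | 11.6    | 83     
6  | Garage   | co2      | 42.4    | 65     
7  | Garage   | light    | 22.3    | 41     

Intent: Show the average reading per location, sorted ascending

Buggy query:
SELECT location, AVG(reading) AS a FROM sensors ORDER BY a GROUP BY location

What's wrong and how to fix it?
Bug: ORDER BY appears before GROUP BY; SQL clause order requires GROUP BY first

Fix: Reorder: SELECT … FROM … GROUP BY … ORDER BY …

Corrected query:
SELECT location, AVG(reading) AS a FROM sensors GROUP BY location ORDER BY a

Result:
location | a    
---------+------
Lobby    | 38.25
Garage   | 51.5 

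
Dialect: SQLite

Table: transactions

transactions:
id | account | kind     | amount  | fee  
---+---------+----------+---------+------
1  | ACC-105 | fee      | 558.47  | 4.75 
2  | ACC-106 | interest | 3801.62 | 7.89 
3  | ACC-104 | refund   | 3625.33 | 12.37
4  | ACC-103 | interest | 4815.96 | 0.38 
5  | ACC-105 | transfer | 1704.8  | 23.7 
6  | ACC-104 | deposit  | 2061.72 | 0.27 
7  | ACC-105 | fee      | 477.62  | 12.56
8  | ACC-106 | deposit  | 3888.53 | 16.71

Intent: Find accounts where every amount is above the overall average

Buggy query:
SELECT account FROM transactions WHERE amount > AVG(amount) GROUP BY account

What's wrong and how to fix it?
Bug: AVG() is an aggregate; it can't sit directly in WHERE

Fix: Compute the overall average in a scalar subquery and compare each group's MIN against it in HAVING

Corrected query:
SELECT account FROM transactions GROUP BY account HAVING MIN(amount) > (SELECT AVG(amount) FROM transactions)

Result:
account
-------
ACC-103
ACC-106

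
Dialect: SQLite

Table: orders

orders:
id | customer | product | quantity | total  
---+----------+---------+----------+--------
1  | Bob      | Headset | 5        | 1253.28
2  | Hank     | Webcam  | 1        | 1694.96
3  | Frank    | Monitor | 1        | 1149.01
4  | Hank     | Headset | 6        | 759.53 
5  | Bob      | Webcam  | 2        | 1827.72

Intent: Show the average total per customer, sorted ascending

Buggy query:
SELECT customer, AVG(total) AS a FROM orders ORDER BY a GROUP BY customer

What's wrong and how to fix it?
Bug: ORDER BY appears before GROUP BY; SQL clause order requires GROUP BY first

Fix: Reorder: SELECT … FROM … GROUP BY … ORDER BY …

Corrected query:
SELECT customer, AVG(total) AS a FROM orders GROUP BY customer ORDER BY a

Result:
customer | a       
---------+---------
Frank    | 1149.01 
Hank     | 1227.245
Bob      | 1540.5  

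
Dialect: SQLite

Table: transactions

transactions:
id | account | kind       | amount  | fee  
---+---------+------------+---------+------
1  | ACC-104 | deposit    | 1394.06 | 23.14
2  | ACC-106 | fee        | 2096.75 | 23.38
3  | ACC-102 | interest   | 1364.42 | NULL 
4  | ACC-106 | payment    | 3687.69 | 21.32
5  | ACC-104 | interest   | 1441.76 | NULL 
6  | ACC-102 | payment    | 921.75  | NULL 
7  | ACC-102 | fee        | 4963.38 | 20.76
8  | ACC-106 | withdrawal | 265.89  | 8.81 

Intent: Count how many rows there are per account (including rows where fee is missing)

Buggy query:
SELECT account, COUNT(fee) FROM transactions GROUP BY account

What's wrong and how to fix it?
Bug: COUNT(fee) skips NULLs, so groups with missing fee are undercounted

Fix: Replace COUNT(fee) with COUNT(*)

Corrected query:
SELECT account, COUNT(*) FROM transactions GROUP BY account

Result:
account | COUNT(*)
--------+---------
ACC-102 | 3       
ACC-104 | 2       
ACC-106 | 3       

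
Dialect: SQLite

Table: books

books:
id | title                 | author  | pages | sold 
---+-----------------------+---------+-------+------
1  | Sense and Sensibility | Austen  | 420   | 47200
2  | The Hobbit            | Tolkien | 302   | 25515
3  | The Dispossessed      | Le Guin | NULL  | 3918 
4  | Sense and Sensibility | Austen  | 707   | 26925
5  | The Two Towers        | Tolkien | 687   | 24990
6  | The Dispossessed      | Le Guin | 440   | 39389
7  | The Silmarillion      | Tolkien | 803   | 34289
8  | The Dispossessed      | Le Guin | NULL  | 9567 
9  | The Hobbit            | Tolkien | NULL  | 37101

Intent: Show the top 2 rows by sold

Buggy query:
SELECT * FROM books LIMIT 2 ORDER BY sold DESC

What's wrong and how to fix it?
Bug: ORDER BY cannot follow LIMIT; LIMIT is the final clause

Fix: Swap the clauses: ORDER BY first, then LIMIT

Corrected query:
SELECT * FROM books ORDER BY sold DESC LIMIT 2

Result:
id | title                 | author  | pages | sold 
---+-----------------------+---------+-------+------
1  | Sense and Sensibility | Austen  | 420   | 47200
6  | The Dispossessed      | Le Guin | 440   | 39389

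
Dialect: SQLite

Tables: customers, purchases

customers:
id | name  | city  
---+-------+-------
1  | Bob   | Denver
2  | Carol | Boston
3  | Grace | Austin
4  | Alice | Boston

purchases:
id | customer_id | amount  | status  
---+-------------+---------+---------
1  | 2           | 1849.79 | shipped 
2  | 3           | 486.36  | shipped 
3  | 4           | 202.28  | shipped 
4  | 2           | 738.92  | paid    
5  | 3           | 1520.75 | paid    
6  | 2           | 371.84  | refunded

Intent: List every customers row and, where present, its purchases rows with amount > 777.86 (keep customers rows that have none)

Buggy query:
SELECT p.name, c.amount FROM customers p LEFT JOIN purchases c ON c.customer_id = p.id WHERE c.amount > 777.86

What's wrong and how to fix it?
Bug: A WHERE condition on the right-hand table after LEFT JOIN drops unmatched parents

Fix: Move the right-table condition into the ON clause so unmatched parents are kept

Corrected query:
SELECT p.name, c.amount FROM customers p LEFT JOIN purchases c ON c.customer_id = p.id AND c.amount > 777.86

Result:
name  | amount 
------+--------
Bob   | NULL   
Carol | 1849.79
Grace | 1520.75
Alice | NULL   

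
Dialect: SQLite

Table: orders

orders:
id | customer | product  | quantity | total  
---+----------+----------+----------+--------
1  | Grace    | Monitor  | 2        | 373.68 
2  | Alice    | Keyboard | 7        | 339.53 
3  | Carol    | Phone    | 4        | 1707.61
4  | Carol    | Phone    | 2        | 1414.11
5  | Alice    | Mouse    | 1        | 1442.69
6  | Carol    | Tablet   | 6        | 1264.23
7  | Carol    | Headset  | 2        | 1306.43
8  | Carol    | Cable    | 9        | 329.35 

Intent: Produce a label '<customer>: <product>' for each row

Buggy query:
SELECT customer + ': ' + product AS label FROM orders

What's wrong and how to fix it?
Bug: '+' is numeric addition; on text columns SQLite converts them to 0 instead of concatenating

Fix: Replace + with || to concatenate text

Corrected query:
SELECT customer || ': ' || product AS label FROM orders

Result:
label          
---------------
Grace: Monitor 
Alice: Keyboard
Carol: Phone   
Carol: Phone   
Alice: Mouse   
Carol: Tablet  
Carol: Headset 
Carol: Cable   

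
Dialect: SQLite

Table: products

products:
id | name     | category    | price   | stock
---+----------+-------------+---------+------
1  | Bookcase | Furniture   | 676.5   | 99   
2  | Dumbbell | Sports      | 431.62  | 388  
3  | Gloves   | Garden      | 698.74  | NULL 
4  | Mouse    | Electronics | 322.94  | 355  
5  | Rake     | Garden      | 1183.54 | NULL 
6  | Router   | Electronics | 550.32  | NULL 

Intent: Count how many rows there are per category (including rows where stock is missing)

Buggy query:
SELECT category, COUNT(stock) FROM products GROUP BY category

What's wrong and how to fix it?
Bug: COUNT(column) counts non-NULL values only; rows with NULL stock aren't counted

Fix: Use COUNT(*) to count all rows regardless of NULL

Corrected query:
SELECT category, COUNT(*) FROM products GROUP BY category

Result:
category    | COUNT(*)
------------+---------
Electronics | 2       
Furniture   | 1       
Garden      | 2       
Sports      | 1       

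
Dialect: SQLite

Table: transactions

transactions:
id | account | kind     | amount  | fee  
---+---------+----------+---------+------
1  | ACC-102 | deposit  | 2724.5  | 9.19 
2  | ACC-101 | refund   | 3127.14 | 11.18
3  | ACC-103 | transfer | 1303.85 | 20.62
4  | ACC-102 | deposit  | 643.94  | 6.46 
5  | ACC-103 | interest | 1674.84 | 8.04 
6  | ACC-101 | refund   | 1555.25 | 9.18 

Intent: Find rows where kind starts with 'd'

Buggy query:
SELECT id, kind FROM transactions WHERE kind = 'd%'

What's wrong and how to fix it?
Bug: '=' compares the literal string including the % character; pattern matching needs LIKE

Fix: Use LIKE for wildcard pattern matching

Corrected query:
SELECT id, kind FROM transactions WHERE kind LIKE 'd%'

Result:
id | kind   
---+--------
1  | deposit
4  | deposit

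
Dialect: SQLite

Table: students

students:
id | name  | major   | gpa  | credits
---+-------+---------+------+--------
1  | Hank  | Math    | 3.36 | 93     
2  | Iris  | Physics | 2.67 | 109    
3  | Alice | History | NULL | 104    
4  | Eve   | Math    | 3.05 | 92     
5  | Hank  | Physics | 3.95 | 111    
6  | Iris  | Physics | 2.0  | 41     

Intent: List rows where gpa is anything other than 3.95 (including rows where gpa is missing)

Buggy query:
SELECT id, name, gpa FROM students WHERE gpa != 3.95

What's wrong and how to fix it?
Bug: 'gpa != 3.95' is unknown when gpa is NULL, so NULL rows are silently excluded

Fix: Add an explicit OR gpa IS NULL to include the missing-value rows

Corrected query:
SELECT id, name, gpa FROM students WHERE gpa != 3.95 OR gpa IS NULL

Result:
id | name  | gpa 
---+-------+-----
1  | Hank  | 3.36
2  | Iris  | 2.67
3  | Alice | NULL
4  | Eve   | 3.05
6  | Iris  | 2   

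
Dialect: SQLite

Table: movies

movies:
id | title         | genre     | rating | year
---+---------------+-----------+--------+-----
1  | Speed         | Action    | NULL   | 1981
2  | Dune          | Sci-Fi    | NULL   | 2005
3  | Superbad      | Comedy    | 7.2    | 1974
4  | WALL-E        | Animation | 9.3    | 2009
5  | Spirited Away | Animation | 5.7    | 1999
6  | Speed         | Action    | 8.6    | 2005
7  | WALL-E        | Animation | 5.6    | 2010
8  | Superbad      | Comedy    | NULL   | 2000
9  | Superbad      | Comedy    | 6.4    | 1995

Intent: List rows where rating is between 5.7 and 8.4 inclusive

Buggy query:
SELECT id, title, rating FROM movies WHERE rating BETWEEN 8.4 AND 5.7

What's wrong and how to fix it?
Bug: BETWEEN expects the lower bound first; with 8.4 AND 5.7 the range is empty

Fix: Write BETWEEN 5.7 AND 8.4

Corrected query:
SELECT id, title, rating FROM movies WHERE rating BETWEEN 5.7 AND 8.4

Result:
id | title         | rating
---+---------------+-------
3  | Superbad      | 7.2   
5  | Spirited Away | 5.7   
9  | Superbad      | 6.4   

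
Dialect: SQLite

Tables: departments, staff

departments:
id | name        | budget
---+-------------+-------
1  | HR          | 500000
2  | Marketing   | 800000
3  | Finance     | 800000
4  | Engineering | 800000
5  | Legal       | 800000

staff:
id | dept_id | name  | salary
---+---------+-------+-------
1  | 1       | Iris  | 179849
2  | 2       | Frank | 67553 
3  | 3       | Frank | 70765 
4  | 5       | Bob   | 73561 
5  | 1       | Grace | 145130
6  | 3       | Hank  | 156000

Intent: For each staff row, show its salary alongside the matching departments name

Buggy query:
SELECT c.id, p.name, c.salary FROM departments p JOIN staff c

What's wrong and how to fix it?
Bug: Missing join condition: each staff row is matched to all departments rows instead of just its own

Fix: Add ON c.dept_id = p.id to the JOIN

Corrected query:
SELECT c.id, p.name, c.salary FROM departments p JOIN staff c ON c.dept_id = p.id

Result:
id | name      | salary
---+-----------+-------
1  | HR        | 179849
2  | Marketing | 67553 
3  | Finance   | 70765 
4  | Legal     | 73561 
5  | HR        | 145130
6  | Finance   | 156000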